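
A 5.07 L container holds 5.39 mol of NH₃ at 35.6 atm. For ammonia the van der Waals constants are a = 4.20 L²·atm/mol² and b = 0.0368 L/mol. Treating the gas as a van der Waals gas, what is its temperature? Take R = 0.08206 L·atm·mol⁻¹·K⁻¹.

T = (P + a n²/V²)(V − nb)/(nR)
P + a n²/V² = 35.6 + (4.20)(5.39)²/(5.07)² = 40.347 atm
V − nb = 5.07 − (5.39)(0.0368) = 4.8716 L
T = (40.347)(4.8716)/((5.39)(0.08206)) = 444.4 K

T ≈ 444.4 K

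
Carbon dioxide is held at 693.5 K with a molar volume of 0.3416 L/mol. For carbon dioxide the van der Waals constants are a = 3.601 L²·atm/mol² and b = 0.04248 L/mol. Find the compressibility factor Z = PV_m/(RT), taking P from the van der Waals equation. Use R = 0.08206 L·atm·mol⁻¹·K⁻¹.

Z ≈ 0.9568

P = RT/(V_m − b) − a/V_m² = (0.08206)(693.5)/(0.3416 − 0.04248) − 3.601/(0.3416)²
  = 56.909/0.29912 − 30.859 = 190.25 − 30.859 = 159.39 atm
Z = PV_m/(RT) = (159.39)(0.3416)/((0.08206)(693.5)) = 54.448/56.909 = 0.9568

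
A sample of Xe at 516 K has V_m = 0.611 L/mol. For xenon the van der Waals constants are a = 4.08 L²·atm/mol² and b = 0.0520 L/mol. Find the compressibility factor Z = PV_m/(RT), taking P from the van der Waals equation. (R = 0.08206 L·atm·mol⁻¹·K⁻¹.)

Z ≈ 0.9353

P = RT/(V_m − b) − a/V_m² = (0.08206)(516)/(0.611 − 0.0520) − 4.08/(0.611)²
  = 42.343/0.55900 − 10.929 = 75.748 − 10.929 = 64.819 atm
Z = PV_m/(RT) = (64.819)(0.611)/((0.08206)(516)) = 39.604/42.343 = 0.9353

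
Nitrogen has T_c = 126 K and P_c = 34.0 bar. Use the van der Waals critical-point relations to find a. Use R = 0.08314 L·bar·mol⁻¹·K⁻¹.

a ≈ 1.362 L²·bar/mol²

From T_c = 8a/(27Rb) and P_c = a/(27b²): a = 27 R² T_c²/(64 P_c).
a = 27×(0.08314)²×(126)²/(64×34.0) = 2963.0/2176.0 = 1.362 L²·bar/mol²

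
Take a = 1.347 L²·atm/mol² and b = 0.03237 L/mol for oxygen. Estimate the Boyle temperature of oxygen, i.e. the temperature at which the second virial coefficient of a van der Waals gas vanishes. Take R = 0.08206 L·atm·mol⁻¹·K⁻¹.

T_B ≈ 507.1 K

For a van der Waals gas the second virial coefficient B₂ = b − a/(RT) vanishes at T_B = a/(Rb).
T_B = 1.347/(0.08206×0.03237) = 1.347/0.0026563 = 507.1 K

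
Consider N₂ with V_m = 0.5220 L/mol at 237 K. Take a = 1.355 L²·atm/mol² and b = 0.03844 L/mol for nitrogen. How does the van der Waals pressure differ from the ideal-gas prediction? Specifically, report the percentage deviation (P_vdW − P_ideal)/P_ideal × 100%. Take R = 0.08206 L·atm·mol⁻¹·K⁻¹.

-5.40 %

Ideal: P_ideal = RT/V_m = (0.08206)(237)/0.5220 = 37.2571 atm
vdW: P = RT/(V_m − b) − a/V_m² = 19.4482/0.483560 − 1.355/0.272484 = 40.2188 − 4.97277 = 35.2460 atm
% deviation = (35.2460 − 37.2571)/37.2571 × 100% = -5.40%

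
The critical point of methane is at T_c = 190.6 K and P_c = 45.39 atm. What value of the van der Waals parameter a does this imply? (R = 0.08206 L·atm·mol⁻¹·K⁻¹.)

a ≈ 2.274 L²·atm/mol²

From T_c = 8a/(27Rb) and P_c = a/(27b²): a = 27 R² T_c²/(64 P_c).
a = 27×(0.08206)²×(190.6)²/(64×45.39) = 6605.0/2905.0 = 2.274 L²·atm/mol²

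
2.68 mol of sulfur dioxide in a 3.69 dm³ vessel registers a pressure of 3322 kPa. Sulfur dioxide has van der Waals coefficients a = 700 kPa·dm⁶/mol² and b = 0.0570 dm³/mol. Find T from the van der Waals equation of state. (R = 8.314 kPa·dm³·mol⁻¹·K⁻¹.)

T = (P + a n²/V²)(V − nb)/(nR)
P + a n²/V² = 3322 + (700)(2.68)²/(3.69)² = 3691.2 kPa
V − nb = 3.69 − (2.68)(0.0570) = 3.5372 dm³
T = (3691.2)(3.5372)/((2.68)(8.314)) = 586.0 K

T ≈ 586.0 K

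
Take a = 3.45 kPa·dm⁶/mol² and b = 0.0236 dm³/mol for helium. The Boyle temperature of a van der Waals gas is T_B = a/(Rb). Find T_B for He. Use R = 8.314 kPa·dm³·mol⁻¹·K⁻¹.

For a van der Waals gas the second virial coefficient B₂ = b − a/(RT) vanishes at T_B = a/(Rb).
T_B = 3.45/(8.314×0.0236) = 3.45/0.19621 = 17.58 K

T_B ≈ 17.58 K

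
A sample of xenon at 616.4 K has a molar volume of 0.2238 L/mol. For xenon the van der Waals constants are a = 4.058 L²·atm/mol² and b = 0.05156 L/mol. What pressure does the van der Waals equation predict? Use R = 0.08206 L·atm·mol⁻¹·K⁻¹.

P ≈ 212.7 atm

P = RT/(V_m − b) − a/V_m²
RT/(V_m − b) = (0.08206)(616.4)/(0.2238 − 0.05156) = 50.582/0.17224 = 293.67 atm
a/V_m² = 4.058/(0.2238)² = 81.020 atm
P = 293.67 − 81.020 = 212.7 atm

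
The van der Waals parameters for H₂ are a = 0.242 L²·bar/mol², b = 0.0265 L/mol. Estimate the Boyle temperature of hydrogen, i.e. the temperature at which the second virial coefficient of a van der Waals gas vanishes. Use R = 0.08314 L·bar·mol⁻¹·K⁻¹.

For a van der Waals gas the second virial coefficient B₂ = b − a/(RT) vanishes at T_B = a/(Rb).
T_B = 0.242/(0.08314×0.0265) = 0.242/0.0022032 = 109.8 K

T_B ≈ 109.8 K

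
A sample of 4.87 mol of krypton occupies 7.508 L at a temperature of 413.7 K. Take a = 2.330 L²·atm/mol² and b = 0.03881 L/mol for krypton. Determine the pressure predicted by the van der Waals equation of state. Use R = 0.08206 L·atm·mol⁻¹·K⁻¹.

P ≈ 21.61 atm

P = nRT/(V − nb) − a n²/V²
nRT/(V − nb) = (4.87)(0.08206)(413.7)/(7.508 − 4.87×0.03881) = 165.33/7.3190 = 22.589 atm
a n²/V² = (2.330)(4.87)²/(7.508)² = 0.98031 atm
P = 22.589 − 0.98031 = 21.61 atm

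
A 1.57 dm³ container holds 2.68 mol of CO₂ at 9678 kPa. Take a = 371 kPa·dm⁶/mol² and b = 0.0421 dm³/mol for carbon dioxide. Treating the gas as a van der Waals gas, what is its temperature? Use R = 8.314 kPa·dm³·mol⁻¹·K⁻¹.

T ≈ 703.6 K

T = (P + a n²/V²)(V − nb)/(nR)
P + a n²/V² = 9678 + (371)(2.68)²/(1.57)² = 10759 kPa
V − nb = 1.57 − (2.68)(0.0421) = 1.4572 dm³
T = (10759)(1.4572)/((2.68)(8.314)) = 703.6 K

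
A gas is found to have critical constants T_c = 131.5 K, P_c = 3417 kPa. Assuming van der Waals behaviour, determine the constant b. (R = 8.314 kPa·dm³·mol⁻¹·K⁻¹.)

b ≈ 0.03999 dm³/mol

From T_c = 8a/(27Rb) and P_c = a/(27b²): b = R T_c/(8 P_c).
b = (8.314)(131.5)/(8×3417) = 1093.3/27336 = 0.03999 dm³/mol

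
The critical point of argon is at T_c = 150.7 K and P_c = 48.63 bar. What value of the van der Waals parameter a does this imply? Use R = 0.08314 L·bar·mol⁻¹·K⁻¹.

a ≈ 1.362 L²·bar/mol²

From T_c = 8a/(27Rb) and P_c = a/(27b²): a = 27 R² T_c²/(64 P_c).
a = 27×(0.08314)²×(150.7)²/(64×48.63) = 4238.5/3112.3 = 1.362 L²·bar/mol²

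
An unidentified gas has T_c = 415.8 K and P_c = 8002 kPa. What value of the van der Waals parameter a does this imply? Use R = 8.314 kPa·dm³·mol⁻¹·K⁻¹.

a ≈ 630.0 kPa·dm⁶/mol²

From T_c = 8a/(27Rb) and P_c = a/(27b²): a = 27 R² T_c²/(64 P_c).
a = 27×(8.314)²×(415.8)²/(64×8002) = 322665680/512128 = 630.0 kPa·dm⁶/mol²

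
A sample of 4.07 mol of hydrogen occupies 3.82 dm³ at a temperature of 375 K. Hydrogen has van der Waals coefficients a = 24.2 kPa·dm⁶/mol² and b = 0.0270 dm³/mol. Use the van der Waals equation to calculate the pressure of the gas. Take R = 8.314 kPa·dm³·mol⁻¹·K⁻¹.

P = nRT/(V − nb) − a n²/V²
nRT/(V − nb) = (4.07)(8.314)(375)/(3.82 − 4.07×0.0270) = 12689/3.7101 = 3420.1 kPa
a n²/V² = (24.2)(4.07)²/(3.82)² = 27.471 kPa
P = 3420.1 − 27.471 = 3393 kPa

P ≈ 3393 kPa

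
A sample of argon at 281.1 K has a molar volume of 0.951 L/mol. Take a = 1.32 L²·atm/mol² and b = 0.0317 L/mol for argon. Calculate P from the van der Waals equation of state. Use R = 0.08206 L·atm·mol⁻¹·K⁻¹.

P = RT/(V_m − b) − a/V_m²
RT/(V_m − b) = (0.08206)(281.1)/(0.951 − 0.0317) = 23.067/0.91930 = 25.092 atm
a/V_m² = 1.32/(0.951)² = 1.4595 atm
P = 25.092 − 1.4595 = 23.63 atm

P ≈ 23.63 atm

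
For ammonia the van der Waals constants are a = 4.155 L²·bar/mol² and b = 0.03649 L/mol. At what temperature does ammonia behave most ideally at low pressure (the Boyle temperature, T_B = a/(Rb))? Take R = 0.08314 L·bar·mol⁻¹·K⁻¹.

T_B ≈ 1370 K

For a van der Waals gas the second virial coefficient B₂ = b − a/(RT) vanishes at T_B = a/(Rb).
T_B = 4.155/(0.08314×0.03649) = 4.155/0.0030338 = 1370 K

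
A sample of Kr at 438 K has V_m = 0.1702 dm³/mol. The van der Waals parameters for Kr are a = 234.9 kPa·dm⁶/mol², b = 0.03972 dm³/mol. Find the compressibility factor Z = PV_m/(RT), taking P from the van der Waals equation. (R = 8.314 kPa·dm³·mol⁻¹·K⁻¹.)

P = RT/(V_m − b) − a/V_m² = (8.314)(438)/(0.1702 − 0.03972) − 234.9/(0.1702)²
  = 3641.5/0.13048 − 8108.9 = 27908 − 8108.9 = 19799 kPa
Z = PV_m/(RT) = (19799)(0.1702)/((8.314)(438)) = 3369.8/3641.5 = 0.9254

Z ≈ 0.9254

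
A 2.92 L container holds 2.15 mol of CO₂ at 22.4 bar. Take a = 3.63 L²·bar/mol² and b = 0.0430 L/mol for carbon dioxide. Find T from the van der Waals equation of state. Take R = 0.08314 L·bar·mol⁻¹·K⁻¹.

T ≈ 385.5 K

T = (P + a n²/V²)(V − nb)/(nR)
P + a n²/V² = 22.4 + (3.63)(2.15)²/(2.92)² = 24.368 bar
V − nb = 2.92 − (2.15)(0.0430) = 2.8276 L
T = (24.368)(2.8276)/((2.15)(0.08314)) = 385.5 K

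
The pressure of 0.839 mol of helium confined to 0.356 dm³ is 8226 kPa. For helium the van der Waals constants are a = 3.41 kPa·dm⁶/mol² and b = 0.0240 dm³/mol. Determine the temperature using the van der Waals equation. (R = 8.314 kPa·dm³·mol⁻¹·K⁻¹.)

T = (P + a n²/V²)(V − nb)/(nR)
P + a n²/V² = 8226 + (3.41)(0.839)²/(0.356)² = 8244.9 kPa
V − nb = 0.356 − (0.839)(0.0240) = 0.33586 dm³
T = (8244.9)(0.33586)/((0.839)(8.314)) = 397.0 K

T ≈ 397.0 K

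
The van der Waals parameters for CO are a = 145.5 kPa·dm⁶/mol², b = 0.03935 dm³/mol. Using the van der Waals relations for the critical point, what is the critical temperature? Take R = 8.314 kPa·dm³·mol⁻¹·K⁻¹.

For a van der Waals gas, T_c = 8a/(27Rb).
T_c = 8×145.5/(27×8.314×0.03935) = 1164.0/8.8332 = 131.8 K

T_c ≈ 131.8 K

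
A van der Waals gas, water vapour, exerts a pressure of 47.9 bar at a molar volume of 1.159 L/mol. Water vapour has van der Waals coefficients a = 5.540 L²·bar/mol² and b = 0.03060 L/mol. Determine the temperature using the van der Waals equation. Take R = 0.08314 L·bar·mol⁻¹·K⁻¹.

T ≈ 706.1 K

T = (P + a/V_m²)(V_m − b)/R
P + a/V_m² = 47.9 + 5.540/(1.159)² = 52.024 bar
V_m − b = 1.159 − 0.03060 = 1.1284 L/mol
T = (52.024)(1.1284)/0.08314 = 706.1 K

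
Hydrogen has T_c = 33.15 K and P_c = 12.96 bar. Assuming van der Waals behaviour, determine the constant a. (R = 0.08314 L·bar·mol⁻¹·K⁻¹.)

From T_c = 8a/(27Rb) and P_c = a/(27b²): a = 27 R² T_c²/(64 P_c).
a = 27×(0.08314)²×(33.15)²/(64×12.96) = 205.09/829.44 = 0.2473 L²·bar/mol²

a ≈ 0.2473 L²·bar/mol²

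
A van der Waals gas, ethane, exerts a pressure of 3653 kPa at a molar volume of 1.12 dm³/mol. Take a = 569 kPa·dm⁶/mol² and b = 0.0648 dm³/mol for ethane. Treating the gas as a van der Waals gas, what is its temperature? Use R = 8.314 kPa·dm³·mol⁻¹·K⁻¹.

T ≈ 521.2 K

T = (P + a/V_m²)(V_m − b)/R
P + a/V_m² = 3653 + 569/(1.12)² = 4106.6 kPa
V_m − b = 1.12 − 0.0648 = 1.0552 dm³/mol
T = (4106.6)(1.0552)/8.314 = 521.2 K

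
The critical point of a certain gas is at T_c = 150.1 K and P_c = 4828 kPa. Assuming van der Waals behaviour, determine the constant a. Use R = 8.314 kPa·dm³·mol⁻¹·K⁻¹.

a ≈ 136.1 kPa·dm⁶/mol²

From T_c = 8a/(27Rb) and P_c = a/(27b²): a = 27 R² T_c²/(64 P_c).
a = 27×(8.314)²×(150.1)²/(64×4828) = 42047985/308992 = 136.1 kPa·dm⁶/mol²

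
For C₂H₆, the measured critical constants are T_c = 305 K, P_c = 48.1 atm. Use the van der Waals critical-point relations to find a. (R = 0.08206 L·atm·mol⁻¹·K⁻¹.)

a ≈ 5.494 L²·atm/mol²

From T_c = 8a/(27Rb) and P_c = a/(27b²): a = 27 R² T_c²/(64 P_c).
a = 27×(0.08206)²×(305)²/(64×48.1) = 16913/3078.4 = 5.494 L²·atm/mol²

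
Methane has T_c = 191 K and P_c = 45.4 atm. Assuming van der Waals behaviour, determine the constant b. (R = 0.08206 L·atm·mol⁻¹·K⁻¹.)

b ≈ 0.04315 L/mol

From T_c = 8a/(27Rb) and P_c = a/(27b²): b = R T_c/(8 P_c).
b = (0.08206)(191)/(8×45.4) = 15.673/363.20 = 0.04315 L/mol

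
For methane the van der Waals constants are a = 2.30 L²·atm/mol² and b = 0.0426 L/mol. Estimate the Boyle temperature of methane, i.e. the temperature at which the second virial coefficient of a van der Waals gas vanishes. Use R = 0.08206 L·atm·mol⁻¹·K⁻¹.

T_B ≈ 657.9 K

For a van der Waals gas the second virial coefficient B₂ = b − a/(RT) vanishes at T_B = a/(Rb).
T_B = 2.30/(0.08206×0.0426) = 2.30/0.0034958 = 657.9 K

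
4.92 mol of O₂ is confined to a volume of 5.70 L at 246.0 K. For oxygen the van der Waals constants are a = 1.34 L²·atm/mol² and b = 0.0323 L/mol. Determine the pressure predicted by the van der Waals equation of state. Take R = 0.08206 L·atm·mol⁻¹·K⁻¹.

P = nRT/(V − nb) − a n²/V²
nRT/(V − nb) = (4.92)(0.08206)(246.0)/(5.70 − 4.92×0.0323) = 99.319/5.5411 = 17.924 atm
a n²/V² = (1.34)(4.92)²/(5.70)² = 0.99836 atm
P = 17.924 − 0.99836 = 16.93 atm

P ≈ 16.93 atm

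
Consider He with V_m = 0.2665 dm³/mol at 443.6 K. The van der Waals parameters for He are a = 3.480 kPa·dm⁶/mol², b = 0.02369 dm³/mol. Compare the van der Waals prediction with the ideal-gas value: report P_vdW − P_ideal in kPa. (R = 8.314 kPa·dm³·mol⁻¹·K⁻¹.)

ΔP ≈ 1301 kPa

Ideal: P_ideal = RT/V_m = (8.314)(443.6)/0.2665 = 13839.0 kPa
vdW: P = RT/(V_m − b) − a/V_m² = 3688.09/0.242810 − 3.480/0.0710223 = 15189.2 − 48.9987 = 15140.2 kPa
ΔP = 15140.2 − 13839.0 = 1301 kPa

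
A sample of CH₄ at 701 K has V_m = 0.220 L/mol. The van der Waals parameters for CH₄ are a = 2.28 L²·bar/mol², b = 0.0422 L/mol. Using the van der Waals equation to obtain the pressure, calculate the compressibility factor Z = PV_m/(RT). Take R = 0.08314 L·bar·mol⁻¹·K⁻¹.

Z ≈ 1.060

P = RT/(V_m − b) − a/V_m² = (0.08314)(701)/(0.220 − 0.0422) − 2.28/(0.220)²
  = 58.281/0.17780 − 47.107 = 327.79 − 47.107 = 280.68 bar
Z = PV_m/(RT) = (280.68)(0.220)/((0.08314)(701)) = 61.750/58.281 = 1.060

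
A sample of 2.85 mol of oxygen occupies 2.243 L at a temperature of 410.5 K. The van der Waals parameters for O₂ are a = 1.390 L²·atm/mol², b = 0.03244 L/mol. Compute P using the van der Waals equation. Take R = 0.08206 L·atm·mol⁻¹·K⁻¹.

P = nRT/(V − nb) − a n²/V²
nRT/(V − nb) = (2.85)(0.08206)(410.5)/(2.243 − 2.85×0.03244) = 96.004/2.1505 = 44.643 atm
a n²/V² = (1.390)(2.85)²/(2.243)² = 2.2441 atm
P = 44.643 − 2.2441 = 42.40 atm

P ≈ 42.40 atm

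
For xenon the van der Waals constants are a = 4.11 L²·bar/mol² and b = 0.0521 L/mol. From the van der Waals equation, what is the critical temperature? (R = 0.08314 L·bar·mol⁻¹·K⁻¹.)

For a van der Waals gas, T_c = 8a/(27Rb).
T_c = 8×4.11/(27×0.08314×0.0521) = 32.880/0.11695 = 281.1 K

T_c ≈ 281.1 K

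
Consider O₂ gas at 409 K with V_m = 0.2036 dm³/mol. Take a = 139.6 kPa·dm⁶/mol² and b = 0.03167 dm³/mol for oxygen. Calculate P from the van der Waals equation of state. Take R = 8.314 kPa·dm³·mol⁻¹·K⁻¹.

P ≈ 16410 kPa

P = RT/(V_m − b) − a/V_m²
RT/(V_m − b) = (8.314)(409)/(0.2036 − 0.03167) = 3400.4/0.17193 = 19778 kPa
a/V_m² = 139.6/(0.2036)² = 3367.7 kPa
P = 19778 − 3367.7 = 16410 kPa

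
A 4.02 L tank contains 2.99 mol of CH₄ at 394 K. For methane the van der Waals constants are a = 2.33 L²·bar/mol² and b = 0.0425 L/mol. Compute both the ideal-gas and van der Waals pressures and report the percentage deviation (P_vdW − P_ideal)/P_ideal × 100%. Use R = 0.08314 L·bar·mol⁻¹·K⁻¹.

-2.03 %

Ideal: P_ideal = nRT/V = (2.99)(0.08314)(394)/4.02 = 24.3642 bar
vdW: P = nRT/(V − nb) − a n²/V² = 97.9439/3.89293 − 20.8304/16.1604 = 25.1594 − 1.28898 = 23.8704 bar
% deviation = (23.8704 − 24.3642)/24.3642 × 100% = -2.03%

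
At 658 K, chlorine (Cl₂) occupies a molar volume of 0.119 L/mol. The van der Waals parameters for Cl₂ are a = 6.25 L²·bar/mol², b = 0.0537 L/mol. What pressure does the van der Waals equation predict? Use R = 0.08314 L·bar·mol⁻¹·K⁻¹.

P ≈ 396.4 bar

P = RT/(V_m − b) − a/V_m²
RT/(V_m − b) = (0.08314)(658)/(0.119 − 0.0537) = 54.706/0.065300 = 837.76 bar
a/V_m² = 6.25/(0.119)² = 441.35 bar
P = 837.76 − 441.35 = 396.4 bar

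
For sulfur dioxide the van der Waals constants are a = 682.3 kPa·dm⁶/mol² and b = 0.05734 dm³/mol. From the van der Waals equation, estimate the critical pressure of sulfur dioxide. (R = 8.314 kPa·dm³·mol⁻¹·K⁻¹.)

P_c ≈ 7686 kPa

For a van der Waals gas, P_c = a/(27b²).
P_c = 682.3/(27×(0.05734)²) = 682.3/0.088773 = 7686 kPa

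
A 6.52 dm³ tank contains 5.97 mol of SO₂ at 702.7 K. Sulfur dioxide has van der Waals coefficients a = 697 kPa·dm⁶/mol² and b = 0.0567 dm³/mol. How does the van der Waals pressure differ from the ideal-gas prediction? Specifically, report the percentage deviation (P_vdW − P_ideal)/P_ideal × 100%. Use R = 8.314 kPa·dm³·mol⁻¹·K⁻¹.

Ideal: P_ideal = nRT/V = (5.97)(8.314)(702.7)/6.52 = 5349.42 kPa
vdW: P = nRT/(V − nb) − a n²/V² = 34878.2/6.18150 − 24841.7/42.5104 = 5642.35 − 584.368 = 5057.98 kPa
% deviation = (5057.98 − 5349.42)/5349.42 × 100% = -5.45%

-5.45 %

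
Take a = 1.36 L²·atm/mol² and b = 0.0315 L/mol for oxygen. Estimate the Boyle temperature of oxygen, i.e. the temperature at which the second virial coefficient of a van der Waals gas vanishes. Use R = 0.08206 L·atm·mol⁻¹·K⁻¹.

For a van der Waals gas the second virial coefficient B₂ = b − a/(RT) vanishes at T_B = a/(Rb).
T_B = 1.36/(0.08206×0.0315) = 1.36/0.0025849 = 526.1 K

T_B ≈ 526.1 K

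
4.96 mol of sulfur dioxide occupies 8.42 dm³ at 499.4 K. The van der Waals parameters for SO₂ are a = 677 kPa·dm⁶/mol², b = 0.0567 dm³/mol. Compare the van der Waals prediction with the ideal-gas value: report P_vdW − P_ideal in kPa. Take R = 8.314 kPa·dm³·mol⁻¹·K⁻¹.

ΔP ≈ -150.4 kPa

Ideal: P_ideal = nRT/V = (4.96)(8.314)(499.4)/8.42 = 2445.84 kPa
vdW: P = nRT/(V − nb) − a n²/V² = 20594.0/8.13877 − 16655.3/70.8964 = 2530.36 − 234.924 = 2295.44 kPa
ΔP = 2295.44 − 2445.84 = -150.4 kPa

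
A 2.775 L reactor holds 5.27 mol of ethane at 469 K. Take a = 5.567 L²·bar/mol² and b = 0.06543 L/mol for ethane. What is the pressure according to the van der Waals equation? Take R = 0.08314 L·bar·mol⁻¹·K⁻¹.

P = nRT/(V − nb) − a n²/V²
nRT/(V − nb) = (5.27)(0.08314)(469)/(2.775 − 5.27×0.06543) = 205.49/2.4302 = 84.557 bar
a n²/V² = (5.567)(5.27)²/(2.775)² = 20.078 bar
P = 84.557 − 20.078 = 64.48 bar

P ≈ 64.48 bar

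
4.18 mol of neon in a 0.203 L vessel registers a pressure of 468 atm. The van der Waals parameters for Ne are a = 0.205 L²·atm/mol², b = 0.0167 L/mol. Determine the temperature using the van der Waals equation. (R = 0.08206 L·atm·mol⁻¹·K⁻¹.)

T ≈ 215.5 K

T = (P + a n²/V²)(V − nb)/(nR)
P + a n²/V² = 468 + (0.205)(4.18)²/(0.203)² = 554.92 atm
V − nb = 0.203 − (4.18)(0.0167) = 0.13319 L
T = (554.92)(0.13319)/((4.18)(0.08206)) = 215.5 K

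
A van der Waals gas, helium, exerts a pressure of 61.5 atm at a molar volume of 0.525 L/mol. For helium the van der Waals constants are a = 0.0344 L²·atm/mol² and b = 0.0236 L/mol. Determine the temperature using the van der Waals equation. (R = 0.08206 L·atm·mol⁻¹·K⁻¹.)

T = (P + a/V_m²)(V_m − b)/R
P + a/V_m² = 61.5 + 0.0344/(0.525)² = 61.625 atm
V_m − b = 0.525 − 0.0236 = 0.50140 L/mol
T = (61.625)(0.50140)/0.08206 = 376.5 K

T ≈ 376.5 K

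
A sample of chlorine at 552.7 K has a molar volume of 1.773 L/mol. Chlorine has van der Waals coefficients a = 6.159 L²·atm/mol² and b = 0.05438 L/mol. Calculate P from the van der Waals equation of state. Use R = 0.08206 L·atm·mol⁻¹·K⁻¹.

P = RT/(V_m − b) − a/V_m²
RT/(V_m − b) = (0.08206)(552.7)/(1.773 − 0.05438) = 45.355/1.7186 = 26.391 atm
a/V_m² = 6.159/(1.773)² = 1.9593 atm
P = 26.391 − 1.9593 = 24.43 atm

P ≈ 24.43 atm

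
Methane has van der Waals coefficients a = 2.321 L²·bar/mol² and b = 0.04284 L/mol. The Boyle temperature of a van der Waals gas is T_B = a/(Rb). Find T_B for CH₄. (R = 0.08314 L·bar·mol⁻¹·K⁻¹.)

T_B ≈ 651.7 K

For a van der Waals gas the second virial coefficient B₂ = b − a/(RT) vanishes at T_B = a/(Rb).
T_B = 2.321/(0.08314×0.04284) = 2.321/0.0035617 = 651.7 K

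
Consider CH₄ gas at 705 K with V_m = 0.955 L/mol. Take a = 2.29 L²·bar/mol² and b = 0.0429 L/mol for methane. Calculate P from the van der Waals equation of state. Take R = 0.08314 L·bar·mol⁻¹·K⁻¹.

P = RT/(V_m − b) − a/V_m²
RT/(V_m − b) = (0.08314)(705)/(0.955 − 0.0429) = 58.614/0.91210 = 64.263 bar
a/V_m² = 2.29/(0.955)² = 2.5109 bar
P = 64.263 − 2.5109 = 61.75 bar

P ≈ 61.75 bar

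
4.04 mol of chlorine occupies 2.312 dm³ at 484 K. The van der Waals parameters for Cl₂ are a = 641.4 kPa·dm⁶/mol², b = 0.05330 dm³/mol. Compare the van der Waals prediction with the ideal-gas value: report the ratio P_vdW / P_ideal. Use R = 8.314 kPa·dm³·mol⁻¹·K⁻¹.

P_vdW / P_ideal ≈ 0.8242

Ideal: P_ideal = nRT/V = (4.04)(8.314)(484)/2.312 = 7031.52 kPa
vdW: P = nRT/(V − nb) − a n²/V² = 16256.9/2.09667 − 10468.7/5.34534 = 7753.68 − 1958.47 = 5795.21 kPa
Ratio = 5795.21/7031.52 = 0.8242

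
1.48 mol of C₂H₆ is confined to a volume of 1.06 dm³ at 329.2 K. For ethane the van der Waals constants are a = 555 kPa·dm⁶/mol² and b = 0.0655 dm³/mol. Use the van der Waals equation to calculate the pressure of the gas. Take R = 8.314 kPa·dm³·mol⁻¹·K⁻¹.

P ≈ 3124 kPa

P = nRT/(V − nb) − a n²/V²
nRT/(V − nb) = (1.48)(8.314)(329.2)/(1.06 − 1.48×0.0655) = 4050.7/0.96306 = 4206.1 kPa
a n²/V² = (555)(1.48)²/(1.06)² = 1081.9 kPa
P = 4206.1 − 1081.9 = 3124 kPa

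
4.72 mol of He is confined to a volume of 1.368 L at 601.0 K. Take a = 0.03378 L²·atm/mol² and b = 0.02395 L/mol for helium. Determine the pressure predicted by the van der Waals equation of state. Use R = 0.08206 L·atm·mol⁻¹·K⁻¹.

P ≈ 185.1 atm

P = nRT/(V − nb) − a n²/V²
nRT/(V − nb) = (4.72)(0.08206)(601.0)/(1.368 − 4.72×0.02395) = 232.78/1.2550 = 185.48 atm
a n²/V² = (0.03378)(4.72)²/(1.368)² = 0.40213 atm
P = 185.48 − 0.40213 = 185.1 atm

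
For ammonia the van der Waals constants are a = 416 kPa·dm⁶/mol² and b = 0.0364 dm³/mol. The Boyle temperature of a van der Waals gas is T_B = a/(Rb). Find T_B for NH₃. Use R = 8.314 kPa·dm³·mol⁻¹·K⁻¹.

For a van der Waals gas the second virial coefficient B₂ = b − a/(RT) vanishes at T_B = a/(Rb).
T_B = 416/(8.314×0.0364) = 416/0.30263 = 1375 K

T_B ≈ 1375 K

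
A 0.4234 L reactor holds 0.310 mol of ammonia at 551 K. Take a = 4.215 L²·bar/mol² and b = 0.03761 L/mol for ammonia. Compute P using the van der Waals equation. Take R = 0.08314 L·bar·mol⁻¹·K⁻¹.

P ≈ 32.23 bar

P = nRT/(V − nb) − a n²/V²
nRT/(V − nb) = (0.310)(0.08314)(551)/(0.4234 − 0.310×0.03761) = 14.201/0.41174 = 34.490 bar
a n²/V² = (4.215)(0.310)²/(0.4234)² = 2.2595 bar
P = 34.490 − 2.2595 = 32.23 bar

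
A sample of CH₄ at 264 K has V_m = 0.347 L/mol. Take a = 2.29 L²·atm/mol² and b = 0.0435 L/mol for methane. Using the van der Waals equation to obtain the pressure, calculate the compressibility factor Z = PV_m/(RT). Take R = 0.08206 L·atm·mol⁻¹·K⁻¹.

P = RT/(V_m − b) − a/V_m² = (0.08206)(264)/(0.347 − 0.0435) − 2.29/(0.347)²
  = 21.664/0.30350 − 19.019 = 71.381 − 19.019 = 52.362 atm
Z = PV_m/(RT) = (52.362)(0.347)/((0.08206)(264)) = 18.170/21.664 = 0.8387

Z ≈ 0.8387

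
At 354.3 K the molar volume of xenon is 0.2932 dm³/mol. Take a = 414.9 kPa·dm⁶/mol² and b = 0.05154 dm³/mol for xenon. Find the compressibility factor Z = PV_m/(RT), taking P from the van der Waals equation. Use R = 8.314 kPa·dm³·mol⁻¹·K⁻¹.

P = RT/(V_m − b) − a/V_m² = (8.314)(354.3)/(0.2932 − 0.05154) − 414.9/(0.2932)²
  = 2945.7/0.24166 − 4826.3 = 12189 − 4826.3 = 7363 kPa
Z = PV_m/(RT) = (7363)(0.2932)/((8.314)(354.3)) = 2158.8/2945.7 = 0.7329

Z ≈ 0.7329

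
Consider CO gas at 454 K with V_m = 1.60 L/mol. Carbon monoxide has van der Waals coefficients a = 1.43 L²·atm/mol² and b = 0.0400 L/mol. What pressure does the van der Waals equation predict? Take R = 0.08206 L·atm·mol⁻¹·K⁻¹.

P ≈ 23.32 atm

P = RT/(V_m − b) − a/V_m²
RT/(V_m − b) = (0.08206)(454)/(1.60 − 0.0400) = 37.255/1.5600 = 23.881 atm
a/V_m² = 1.43/(1.60)² = 0.55859 atm
P = 23.881 − 0.55859 = 23.32 atm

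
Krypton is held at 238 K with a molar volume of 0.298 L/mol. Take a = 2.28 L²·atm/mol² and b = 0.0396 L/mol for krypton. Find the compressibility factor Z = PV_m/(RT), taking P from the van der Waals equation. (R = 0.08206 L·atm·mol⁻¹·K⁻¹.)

P = RT/(V_m − b) − a/V_m² = (0.08206)(238)/(0.298 − 0.0396) − 2.28/(0.298)²
  = 19.530/0.25840 − 25.675 = 75.580 − 25.675 = 49.905 atm
Z = PV_m/(RT) = (49.905)(0.298)/((0.08206)(238)) = 14.872/19.530 = 0.7615

Z ≈ 0.7615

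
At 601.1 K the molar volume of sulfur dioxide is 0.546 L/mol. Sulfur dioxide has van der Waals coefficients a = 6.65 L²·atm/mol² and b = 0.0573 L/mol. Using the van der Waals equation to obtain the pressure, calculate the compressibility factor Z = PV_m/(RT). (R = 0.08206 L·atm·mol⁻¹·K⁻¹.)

Z ≈ 0.8703

P = RT/(V_m − b) − a/V_m² = (0.08206)(601.1)/(0.546 − 0.0573) − 6.65/(0.546)²
  = 49.326/0.48870 − 22.307 = 100.93 − 22.307 = 78.62 atm
Z = PV_m/(RT) = (78.62)(0.546)/((0.08206)(601.1)) = 42.927/49.326 = 0.8703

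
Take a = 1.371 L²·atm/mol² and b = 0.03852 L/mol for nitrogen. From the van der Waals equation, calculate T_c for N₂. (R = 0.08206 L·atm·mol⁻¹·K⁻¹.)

For a van der Waals gas, T_c = 8a/(27Rb).
T_c = 8×1.371/(27×0.08206×0.03852) = 10.968/0.085346 = 128.5 K

T_c ≈ 128.5 K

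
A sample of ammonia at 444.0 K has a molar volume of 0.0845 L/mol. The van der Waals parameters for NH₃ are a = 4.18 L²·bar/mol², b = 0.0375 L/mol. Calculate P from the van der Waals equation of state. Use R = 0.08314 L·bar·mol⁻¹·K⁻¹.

P = RT/(V_m − b) − a/V_m²
RT/(V_m − b) = (0.08314)(444.0)/(0.0845 − 0.0375) = 36.914/0.047000 = 785.40 bar
a/V_m² = 4.18/(0.0845)² = 585.41 bar
P = 785.40 − 585.41 = 200.0 bar

P ≈ 200.0 bar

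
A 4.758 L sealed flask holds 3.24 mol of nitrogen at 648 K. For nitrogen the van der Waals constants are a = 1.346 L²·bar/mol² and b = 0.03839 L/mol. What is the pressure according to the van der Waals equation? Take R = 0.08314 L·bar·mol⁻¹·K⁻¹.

P ≈ 37.05 bar

P = nRT/(V − nb) − a n²/V²
nRT/(V − nb) = (3.24)(0.08314)(648)/(4.758 − 3.24×0.03839) = 174.55/4.6336 = 37.670 bar
a n²/V² = (1.346)(3.24)²/(4.758)² = 0.62415 bar
P = 37.670 − 0.62415 = 37.05 bar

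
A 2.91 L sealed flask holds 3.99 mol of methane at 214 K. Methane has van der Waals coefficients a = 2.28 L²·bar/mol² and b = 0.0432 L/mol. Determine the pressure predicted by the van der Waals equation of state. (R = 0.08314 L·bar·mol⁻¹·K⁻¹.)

P ≈ 21.64 bar

P = nRT/(V − nb) − a n²/V²
nRT/(V − nb) = (3.99)(0.08314)(214)/(2.91 − 3.99×0.0432) = 70.990/2.7376 = 25.931 bar
a n²/V² = (2.28)(3.99)²/(2.91)² = 4.2864 bar
P = 25.931 − 4.2864 = 21.64 bar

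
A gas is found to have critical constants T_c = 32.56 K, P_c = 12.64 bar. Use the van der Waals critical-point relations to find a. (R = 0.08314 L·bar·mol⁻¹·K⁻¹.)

From T_c = 8a/(27Rb) and P_c = a/(27b²): a = 27 R² T_c²/(64 P_c).
a = 27×(0.08314)²×(32.56)²/(64×12.64) = 197.86/808.96 = 0.2446 L²·bar/mol²

a ≈ 0.2446 L²·bar/mol²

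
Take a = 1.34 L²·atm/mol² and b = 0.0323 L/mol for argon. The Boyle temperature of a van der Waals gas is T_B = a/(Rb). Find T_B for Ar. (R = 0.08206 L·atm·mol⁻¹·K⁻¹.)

T_B ≈ 505.6 K

For a van der Waals gas the second virial coefficient B₂ = b − a/(RT) vanishes at T_B = a/(Rb).
T_B = 1.34/(0.08206×0.0323) = 1.34/0.0026505 = 505.6 K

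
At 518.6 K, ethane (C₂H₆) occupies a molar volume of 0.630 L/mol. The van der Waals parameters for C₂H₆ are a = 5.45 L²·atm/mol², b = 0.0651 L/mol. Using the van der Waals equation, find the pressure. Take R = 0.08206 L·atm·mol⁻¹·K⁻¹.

P ≈ 61.60 atm

P = RT/(V_m − b) − a/V_m²
RT/(V_m − b) = (0.08206)(518.6)/(0.630 − 0.0651) = 42.556/0.56490 = 75.334 atm
a/V_m² = 5.45/(0.630)² = 13.731 atm
P = 75.334 − 13.731 = 61.60 atm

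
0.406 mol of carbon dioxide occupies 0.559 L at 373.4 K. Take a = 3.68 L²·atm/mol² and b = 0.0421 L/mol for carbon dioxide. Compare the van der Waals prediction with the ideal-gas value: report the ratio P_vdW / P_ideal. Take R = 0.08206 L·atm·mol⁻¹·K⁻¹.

P_vdW / P_ideal ≈ 0.9443

Ideal: P_ideal = nRT/V = (0.406)(0.08206)(373.4)/0.559 = 22.2546 atm
vdW: P = nRT/(V − nb) − a n²/V² = 12.4403/0.541907 − 0.606596/0.312481 = 22.9565 − 1.94123 = 21.0153 atm
Ratio = 21.0153/22.2546 = 0.9443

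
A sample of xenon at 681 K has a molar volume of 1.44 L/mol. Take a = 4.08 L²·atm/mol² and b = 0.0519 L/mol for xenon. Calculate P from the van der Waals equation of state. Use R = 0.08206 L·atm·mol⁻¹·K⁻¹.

P ≈ 38.29 atm

P = RT/(V_m − b) − a/V_m²
RT/(V_m − b) = (0.08206)(681)/(1.44 − 0.0519) = 55.883/1.3881 = 40.259 atm
a/V_m² = 4.08/(1.44)² = 1.9676 atm
P = 40.259 − 1.9676 = 38.29 atm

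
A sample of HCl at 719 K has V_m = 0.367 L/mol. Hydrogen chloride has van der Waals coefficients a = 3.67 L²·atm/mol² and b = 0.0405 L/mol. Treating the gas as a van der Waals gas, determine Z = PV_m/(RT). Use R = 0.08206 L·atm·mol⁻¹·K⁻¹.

Z ≈ 0.9546

P = RT/(V_m − b) − a/V_m² = (0.08206)(719)/(0.367 − 0.0405) − 3.67/(0.367)²
  = 59.001/0.32650 − 27.248 = 180.71 − 27.248 = 153.46 atm
Z = PV_m/(RT) = (153.46)(0.367)/((0.08206)(719)) = 56.320/59.001 = 0.9546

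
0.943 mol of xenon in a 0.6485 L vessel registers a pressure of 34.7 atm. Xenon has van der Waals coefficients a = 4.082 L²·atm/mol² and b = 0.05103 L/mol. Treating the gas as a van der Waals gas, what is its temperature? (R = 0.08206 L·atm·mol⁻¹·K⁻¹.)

T = (P + a n²/V²)(V − nb)/(nR)
P + a n²/V² = 34.7 + (4.082)(0.943)²/(0.6485)² = 43.331 atm
V − nb = 0.6485 − (0.943)(0.05103) = 0.60038 L
T = (43.331)(0.60038)/((0.943)(0.08206)) = 336.2 K

T ≈ 336.2 K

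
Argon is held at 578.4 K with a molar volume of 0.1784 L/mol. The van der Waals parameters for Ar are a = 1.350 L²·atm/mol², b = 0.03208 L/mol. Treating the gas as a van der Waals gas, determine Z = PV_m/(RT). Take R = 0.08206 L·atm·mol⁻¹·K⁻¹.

Z ≈ 1.060

P = RT/(V_m − b) − a/V_m² = (0.08206)(578.4)/(0.1784 − 0.03208) − 1.350/(0.1784)²
  = 47.464/0.14632 − 42.417 = 324.38 − 42.417 = 281.96 atm
Z = PV_m/(RT) = (281.96)(0.1784)/((0.08206)(578.4)) = 50.302/47.464 = 1.060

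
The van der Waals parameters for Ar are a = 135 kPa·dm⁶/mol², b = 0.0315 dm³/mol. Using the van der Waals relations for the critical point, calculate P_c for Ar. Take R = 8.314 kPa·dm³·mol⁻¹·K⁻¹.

P_c ≈ 5039 kPa

For a van der Waals gas, P_c = a/(27b²).
P_c = 135/(27×(0.0315)²) = 135/0.026791 = 5039 kPa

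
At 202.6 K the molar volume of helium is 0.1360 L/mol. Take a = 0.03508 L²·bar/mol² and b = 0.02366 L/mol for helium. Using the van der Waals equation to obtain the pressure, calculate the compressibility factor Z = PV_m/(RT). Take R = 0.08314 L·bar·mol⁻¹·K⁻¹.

Z ≈ 1.195

P = RT/(V_m − b) − a/V_m² = (0.08314)(202.6)/(0.1360 − 0.02366) − 0.03508/(0.1360)²
  = 16.844/0.11234 − 1.8966 = 149.94 − 1.8966 = 148.04 bar
Z = PV_m/(RT) = (148.04)(0.1360)/((0.08314)(202.6)) = 20.133/16.844 = 1.195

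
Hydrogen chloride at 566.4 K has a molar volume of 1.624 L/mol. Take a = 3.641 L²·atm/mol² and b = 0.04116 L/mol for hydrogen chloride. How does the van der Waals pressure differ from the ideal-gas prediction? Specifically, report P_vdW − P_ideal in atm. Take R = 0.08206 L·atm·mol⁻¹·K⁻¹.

Ideal: P_ideal = RT/V_m = (0.08206)(566.4)/1.624 = 28.6199 atm
vdW: P = RT/(V_m − b) − a/V_m² = 46.4788/1.58284 − 3.641/2.63738 = 29.3642 − 1.38054 = 27.9837 atm
ΔP = 27.9837 − 28.6199 = -0.636 atm

ΔP ≈ -0.636 atm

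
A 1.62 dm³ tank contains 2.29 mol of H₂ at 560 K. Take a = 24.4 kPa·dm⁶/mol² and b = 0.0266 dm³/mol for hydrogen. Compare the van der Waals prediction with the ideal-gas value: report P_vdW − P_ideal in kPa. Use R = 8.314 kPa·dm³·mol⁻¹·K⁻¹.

Ideal: P_ideal = nRT/V = (2.29)(8.314)(560)/1.62 = 6581.40 kPa
vdW: P = nRT/(V − nb) − a n²/V² = 10661.9/1.55909 − 127.956/2.62440 = 6838.54 − 48.7563 = 6789.78 kPa
ΔP = 6789.78 − 6581.40 = 208.4 kPa

ΔP ≈ 208.4 kPa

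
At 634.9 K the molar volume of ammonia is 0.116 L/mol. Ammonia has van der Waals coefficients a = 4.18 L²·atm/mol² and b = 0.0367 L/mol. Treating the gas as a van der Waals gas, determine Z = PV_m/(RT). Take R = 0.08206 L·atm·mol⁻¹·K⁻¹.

P = RT/(V_m − b) − a/V_m² = (0.08206)(634.9)/(0.116 − 0.0367) − 4.18/(0.116)²
  = 52.100/0.079300 − 310.64 = 657.00 − 310.64 = 346.36 atm
Z = PV_m/(RT) = (346.36)(0.116)/((0.08206)(634.9)) = 40.178/52.100 = 0.7712

Z ≈ 0.7712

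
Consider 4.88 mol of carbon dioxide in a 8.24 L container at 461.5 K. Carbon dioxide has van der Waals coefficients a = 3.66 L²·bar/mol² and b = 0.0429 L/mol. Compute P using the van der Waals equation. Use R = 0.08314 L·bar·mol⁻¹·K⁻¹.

P ≈ 22.03 bar

P = nRT/(V − nb) − a n²/V²
nRT/(V − nb) = (4.88)(0.08314)(461.5)/(8.24 − 4.88×0.0429) = 187.24/8.0306 = 23.316 bar
a n²/V² = (3.66)(4.88)²/(8.24)² = 1.2837 bar
P = 23.316 − 1.2837 = 22.03 bar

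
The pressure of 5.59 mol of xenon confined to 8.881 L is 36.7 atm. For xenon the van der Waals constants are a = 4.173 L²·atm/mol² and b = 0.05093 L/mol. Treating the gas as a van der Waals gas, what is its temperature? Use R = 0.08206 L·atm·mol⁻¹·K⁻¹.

T = (P + a n²/V²)(V − nb)/(nR)
P + a n²/V² = 36.7 + (4.173)(5.59)²/(8.881)² = 38.353 atm
V − nb = 8.881 − (5.59)(0.05093) = 8.5963 L
T = (38.353)(8.5963)/((5.59)(0.08206)) = 718.7 K

T ≈ 718.7 K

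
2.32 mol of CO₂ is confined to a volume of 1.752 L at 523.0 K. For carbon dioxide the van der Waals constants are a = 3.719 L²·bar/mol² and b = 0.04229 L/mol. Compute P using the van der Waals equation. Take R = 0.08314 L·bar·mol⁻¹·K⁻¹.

P ≈ 54.47 bar

P = nRT/(V − nb) − a n²/V²
nRT/(V − nb) = (2.32)(0.08314)(523.0)/(1.752 − 2.32×0.04229) = 100.88/1.6539 = 60.995 bar
a n²/V² = (3.719)(2.32)²/(1.752)² = 6.5213 bar
P = 60.995 − 6.5213 = 54.47 bar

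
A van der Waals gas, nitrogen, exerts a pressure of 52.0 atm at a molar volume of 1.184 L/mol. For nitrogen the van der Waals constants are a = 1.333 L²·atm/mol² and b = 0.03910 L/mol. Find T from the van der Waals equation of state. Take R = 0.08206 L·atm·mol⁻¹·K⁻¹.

T = (P + a/V_m²)(V_m − b)/R
P + a/V_m² = 52.0 + 1.333/(1.184)² = 52.951 atm
V_m − b = 1.184 − 0.03910 = 1.1449 L/mol
T = (52.951)(1.1449)/0.08206 = 738.8 K

T ≈ 738.8 K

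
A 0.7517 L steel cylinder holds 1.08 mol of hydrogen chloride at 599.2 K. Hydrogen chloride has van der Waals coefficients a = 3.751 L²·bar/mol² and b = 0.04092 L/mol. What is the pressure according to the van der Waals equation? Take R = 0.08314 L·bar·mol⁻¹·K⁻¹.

P = nRT/(V − nb) − a n²/V²
nRT/(V − nb) = (1.08)(0.08314)(599.2)/(0.7517 − 1.08×0.04092) = 53.803/0.70751 = 76.046 bar
a n²/V² = (3.751)(1.08)²/(0.7517)² = 7.7429 bar
P = 76.046 − 7.7429 = 68.30 bar

P ≈ 68.30 bar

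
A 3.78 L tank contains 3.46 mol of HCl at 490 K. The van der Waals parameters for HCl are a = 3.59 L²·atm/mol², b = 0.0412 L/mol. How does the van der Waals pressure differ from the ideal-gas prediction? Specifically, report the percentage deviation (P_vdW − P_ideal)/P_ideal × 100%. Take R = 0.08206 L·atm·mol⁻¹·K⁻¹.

-4.25 %

Ideal: P_ideal = nRT/V = (3.46)(0.08206)(490)/3.78 = 36.8054 atm
vdW: P = nRT/(V − nb) − a n²/V² = 139.125/3.63745 − 42.9780/14.2884 = 38.2479 − 3.00789 = 35.2400 atm
% deviation = (35.2400 − 36.8054)/36.8054 × 100% = -4.25%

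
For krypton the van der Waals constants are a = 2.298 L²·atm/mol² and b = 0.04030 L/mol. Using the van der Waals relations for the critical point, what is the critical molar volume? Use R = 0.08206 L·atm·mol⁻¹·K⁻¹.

V_m,c ≈ 0.1209 L/mol

For a van der Waals gas, V_m,c = 3b.
V_m,c = 3×0.04030 = 0.1209 L/mol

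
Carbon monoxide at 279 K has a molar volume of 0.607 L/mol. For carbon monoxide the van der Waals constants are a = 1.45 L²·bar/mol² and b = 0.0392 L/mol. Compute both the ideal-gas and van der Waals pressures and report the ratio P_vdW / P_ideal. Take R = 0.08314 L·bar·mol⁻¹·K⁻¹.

Ideal: P_ideal = RT/V_m = (0.08314)(279)/0.607 = 38.2143 bar
vdW: P = RT/(V_m − b) − a/V_m² = 23.1961/0.567800 − 1.45/0.368449 = 40.8526 − 3.93542 = 36.9172 bar
Ratio = 36.9172/38.2143 = 0.9661

P_vdW / P_ideal ≈ 0.9661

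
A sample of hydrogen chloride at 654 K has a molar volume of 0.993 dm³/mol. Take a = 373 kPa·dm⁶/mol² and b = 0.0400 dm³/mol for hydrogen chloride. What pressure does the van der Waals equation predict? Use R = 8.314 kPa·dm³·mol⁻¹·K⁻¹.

P ≈ 5327 kPa

P = RT/(V_m − b) − a/V_m²
RT/(V_m − b) = (8.314)(654)/(0.993 − 0.0400) = 5437.4/0.95300 = 5705.6 kPa
a/V_m² = 373/(0.993)² = 378.28 kPa
P = 5705.6 − 378.28 = 5327 kPa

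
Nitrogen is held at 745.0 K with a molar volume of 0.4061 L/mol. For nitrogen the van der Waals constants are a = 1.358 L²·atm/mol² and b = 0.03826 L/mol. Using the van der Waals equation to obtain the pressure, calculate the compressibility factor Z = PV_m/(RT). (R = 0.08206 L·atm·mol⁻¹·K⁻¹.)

Z ≈ 1.049

P = RT/(V_m − b) − a/V_m² = (0.08206)(745.0)/(0.4061 − 0.03826) − 1.358/(0.4061)²
  = 61.135/0.36784 − 8.2344 = 166.20 − 8.2344 = 157.97 atm
Z = PV_m/(RT) = (157.97)(0.4061)/((0.08206)(745.0)) = 64.152/61.135 = 1.049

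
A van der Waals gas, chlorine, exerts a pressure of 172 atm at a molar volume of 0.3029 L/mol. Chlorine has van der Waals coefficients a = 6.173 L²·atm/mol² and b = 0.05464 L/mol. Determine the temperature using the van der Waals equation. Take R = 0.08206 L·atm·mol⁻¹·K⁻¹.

T = (P + a/V_m²)(V_m − b)/R
P + a/V_m² = 172 + 6.173/(0.3029)² = 239.28 atm
V_m − b = 0.3029 − 0.05464 = 0.24826 L/mol
T = (239.28)(0.24826)/0.08206 = 723.9 K

T ≈ 723.9 K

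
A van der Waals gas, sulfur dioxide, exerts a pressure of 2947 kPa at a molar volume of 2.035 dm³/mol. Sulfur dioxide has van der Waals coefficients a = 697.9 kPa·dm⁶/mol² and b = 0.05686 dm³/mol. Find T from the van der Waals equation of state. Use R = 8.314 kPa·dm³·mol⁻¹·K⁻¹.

T = (P + a/V_m²)(V_m − b)/R
P + a/V_m² = 2947 + 697.9/(2.035)² = 3115.5 kPa
V_m − b = 2.035 − 0.05686 = 1.9781 dm³/mol
T = (3115.5)(1.9781)/8.314 = 741.3 K

T ≈ 741.3 K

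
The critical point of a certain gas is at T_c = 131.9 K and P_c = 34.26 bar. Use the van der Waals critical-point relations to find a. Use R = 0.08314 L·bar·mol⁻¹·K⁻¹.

a ≈ 1.481 L²·bar/mol²

From T_c = 8a/(27Rb) and P_c = a/(27b²): a = 27 R² T_c²/(64 P_c).
a = 27×(0.08314)²×(131.9)²/(64×34.26) = 3246.9/2192.6 = 1.481 L²·bar/mol²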